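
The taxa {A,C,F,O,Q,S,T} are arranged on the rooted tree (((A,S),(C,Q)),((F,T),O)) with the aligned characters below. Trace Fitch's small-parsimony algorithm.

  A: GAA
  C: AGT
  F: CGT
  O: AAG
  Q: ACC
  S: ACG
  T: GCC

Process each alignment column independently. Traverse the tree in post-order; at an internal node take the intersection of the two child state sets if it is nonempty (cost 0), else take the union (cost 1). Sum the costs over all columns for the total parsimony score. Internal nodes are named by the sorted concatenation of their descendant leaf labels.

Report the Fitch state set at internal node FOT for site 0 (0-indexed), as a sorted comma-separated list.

AS@0: {G} ∪ {A} = {A,G} (union, +1)
CQ@0: {A} ∩ {A} = {A} (intersection, +0)
ACQS@0: {A,G} ∩ {A} = {A} (intersection, +0)
FT@0: {C} ∪ {G} = {C,G} (union, +1)
FOT@0: {C,G} ∪ {A} = {A,C,G} (union, +1)
ACFOQST@0: {A} ∩ {A,C,G} = {A} (intersection, +0)
AS@1: {A} ∪ {C} = {A,C} (union, +1)
CQ@1: {G} ∪ {C} = {C,G} (union, +1)
ACQS@1: {A,C} ∩ {C,G} = {C} (intersection, +0)
FT@1: {G} ∪ {C} = {C,G} (union, +1)
FOT@1: {C,G} ∪ {A} = {A,C,G} (union, +1)
ACFOQST@1: {C} ∩ {A,C,G} = {C} (intersection, +0)
AS@2: {A} ∪ {G} = {A,G} (union, +1)
CQ@2: {T} ∪ {C} = {C,T} (union, +1)
ACQS@2: {A,G} ∪ {C,T} = {A,C,G,T} (union, +1)
FT@2: {T} ∪ {C} = {C,T} (union, +1)
FOT@2: {C,T} ∪ {G} = {C,G,T} (union, +1)
ACFOQST@2: {A,C,G,T} ∩ {C,G,T} = {C,G,T} (intersection, +0)
per-site changes: [3, 4, 5]; total = 12

A,C,G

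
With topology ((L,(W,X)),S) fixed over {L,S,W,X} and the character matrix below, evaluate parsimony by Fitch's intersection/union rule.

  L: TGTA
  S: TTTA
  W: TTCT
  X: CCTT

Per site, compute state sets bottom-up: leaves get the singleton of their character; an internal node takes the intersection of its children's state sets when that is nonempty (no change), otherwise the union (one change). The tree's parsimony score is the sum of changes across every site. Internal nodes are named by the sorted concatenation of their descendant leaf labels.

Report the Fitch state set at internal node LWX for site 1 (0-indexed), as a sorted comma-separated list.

WX@0: {T} ∪ {C} = {C,T} (union, +1)
LWX@0: {T} ∩ {C,T} = {T} (intersection, +0)
LSWX@0: {T} ∩ {T} = {T} (intersection, +0)
WX@1: {T} ∪ {C} = {C,T} (union, +1)
LWX@1: {G} ∪ {C,T} = {C,G,T} (union, +1)
LSWX@1: {C,G,T} ∩ {T} = {T} (intersection, +0)
WX@2: {C} ∪ {T} = {C,T} (union, +1)
LWX@2: {T} ∩ {C,T} = {T} (intersection, +0)
LSWX@2: {T} ∩ {T} = {T} (intersection, +0)
WX@3: {T} ∩ {T} = {T} (intersection, +0)
LWX@3: {A} ∪ {T} = {A,T} (union, +1)
LSWX@3: {A,T} ∩ {A} = {A} (intersection, +0)
per-site changes: [1, 2, 1, 1]; total = 5

C,G,T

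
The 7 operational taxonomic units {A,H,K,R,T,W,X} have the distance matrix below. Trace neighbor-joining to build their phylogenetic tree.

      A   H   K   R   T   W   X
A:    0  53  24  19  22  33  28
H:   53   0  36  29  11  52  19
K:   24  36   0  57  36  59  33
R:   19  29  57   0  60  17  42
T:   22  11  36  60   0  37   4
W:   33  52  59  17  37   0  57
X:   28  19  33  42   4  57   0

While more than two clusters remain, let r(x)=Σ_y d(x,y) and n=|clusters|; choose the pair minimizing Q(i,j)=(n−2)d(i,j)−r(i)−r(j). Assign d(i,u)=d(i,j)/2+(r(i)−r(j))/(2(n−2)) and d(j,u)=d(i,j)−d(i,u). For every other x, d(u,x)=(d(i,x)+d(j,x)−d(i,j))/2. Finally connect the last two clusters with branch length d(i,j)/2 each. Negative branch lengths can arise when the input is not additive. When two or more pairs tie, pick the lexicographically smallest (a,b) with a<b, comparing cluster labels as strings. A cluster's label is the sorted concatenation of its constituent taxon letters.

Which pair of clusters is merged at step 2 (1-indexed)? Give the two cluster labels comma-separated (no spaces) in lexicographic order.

1. join R+W (d=17, Q=-394) ⇒ RW; edges |R|=27/5, |W|=58/5
  updated: d(A,RW)=35/2, d(H,RW)=32, d(K,RW)=99/2, d(RW,T)=40, d(RW,X)=41
2. join A+RW (d=35/2, Q=-509/2) ⇒ ARW; edges |A|=69/16, |RW|=211/16
  updated: d(ARW,H)=135/4, d(ARW,K)=28, d(ARW,T)=89/4, d(ARW,X)=103/4
3. join ARW+K (d=28, Q=-635/4) ⇒ AKRW; edges |ARW|=81/8, |K|=143/8
  updated: d(AKRW,H)=167/8, d(AKRW,T)=121/8, d(AKRW,X)=123/8
4. join AKRW+H (d=167/8, Q=-121/2) ⇒ AHKRW; edges |AKRW|=169/16, |H|=165/16
  updated: d(AHKRW,T)=21/8, d(AHKRW,X)=27/4
5. join AHKRW+T (d=21/8, Q=-107/8) ⇒ AHKRTW; edges |AHKRW|=43/16, |T|=-1/16
  updated: d(AHKRTW,X)=65/16
6. join AHKRTW+X (d=65/16) ⇒ AHKRTWX; edges |AHKRTW|=65/32, |X|=65/32
final tree: (((((A:69/16,(R:27/5,W:58/5):211/16):81/8,K:143/8):169/16,H:165/16):43/16,T:-1/16):65/32,X:65/32)
total length: 1441/16

A,RW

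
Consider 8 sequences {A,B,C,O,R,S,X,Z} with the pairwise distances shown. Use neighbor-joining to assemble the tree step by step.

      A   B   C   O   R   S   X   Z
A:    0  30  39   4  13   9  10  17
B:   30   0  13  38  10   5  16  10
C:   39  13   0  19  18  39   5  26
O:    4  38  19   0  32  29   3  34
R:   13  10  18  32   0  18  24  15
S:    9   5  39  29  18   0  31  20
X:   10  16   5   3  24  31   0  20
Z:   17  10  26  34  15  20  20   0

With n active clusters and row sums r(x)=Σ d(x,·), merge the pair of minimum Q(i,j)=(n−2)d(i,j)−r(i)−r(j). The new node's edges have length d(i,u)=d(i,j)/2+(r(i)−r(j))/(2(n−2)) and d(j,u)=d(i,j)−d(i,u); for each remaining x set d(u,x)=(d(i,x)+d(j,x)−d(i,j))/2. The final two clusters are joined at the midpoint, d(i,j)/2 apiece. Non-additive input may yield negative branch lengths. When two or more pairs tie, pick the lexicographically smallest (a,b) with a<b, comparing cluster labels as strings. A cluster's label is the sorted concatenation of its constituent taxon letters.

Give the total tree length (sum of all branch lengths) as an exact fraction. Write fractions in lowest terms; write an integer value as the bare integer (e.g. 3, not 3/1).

iteration 1: select A,O (d=4, Q=-257); attach at lengths (-13/12, 61/12); label the merged cluster AO
  updated: d(AO,B)=32, d(AO,C)=27, d(AO,R)=41/2, d(AO,S)=17, d(AO,X)=9/2, d(AO,Z)=47/2
iteration 2: select C,X (d=5, Q=-407/2); attach at lengths (21/4, -1/4); label the merged cluster CX
  updated: d(AO,CX)=53/4, d(B,CX)=12, d(CX,R)=37/2, d(CX,S)=65/2, d(CX,Z)=41/2
iteration 3: select AO,CX (d=53/4, Q=-150); attach at lengths (125/16, 87/16); label the merged cluster ACOX
  updated: d(ACOX,B)=123/8, d(ACOX,R)=103/8, d(ACOX,S)=145/8, d(ACOX,Z)=123/8
iteration 4: select B,S (d=5, Q=-173/2); attach at lengths (-23/24, 143/24); label the merged cluster BS
  updated: d(ACOX,BS)=57/4, d(BS,R)=23/2, d(BS,Z)=25/2
iteration 5: select ACOX,R (d=103/8, Q=-449/8); attach at lengths (231/32, 181/32); label the merged cluster ACORX
  updated: d(ACORX,BS)=103/16, d(ACORX,Z)=35/4
iteration 6: select ACORX,BS (d=103/16, Q=-443/16); attach at lengths (43/32, 163/32); label the merged cluster ABCORSX
  updated: d(ABCORSX,Z)=237/32
iteration 7: select ABCORSX,Z (d=237/32); attach at lengths (237/64, 237/64); label the merged cluster ABCORSXZ
final tree: (((((A:-13/12,O:61/12):125/16,(C:21/4,X:-1/4):87/16):231/32,R:181/32):43/32,(B:-23/24,S:143/24):163/32):237/64,Z:237/64)
total length: 1727/32

1727/32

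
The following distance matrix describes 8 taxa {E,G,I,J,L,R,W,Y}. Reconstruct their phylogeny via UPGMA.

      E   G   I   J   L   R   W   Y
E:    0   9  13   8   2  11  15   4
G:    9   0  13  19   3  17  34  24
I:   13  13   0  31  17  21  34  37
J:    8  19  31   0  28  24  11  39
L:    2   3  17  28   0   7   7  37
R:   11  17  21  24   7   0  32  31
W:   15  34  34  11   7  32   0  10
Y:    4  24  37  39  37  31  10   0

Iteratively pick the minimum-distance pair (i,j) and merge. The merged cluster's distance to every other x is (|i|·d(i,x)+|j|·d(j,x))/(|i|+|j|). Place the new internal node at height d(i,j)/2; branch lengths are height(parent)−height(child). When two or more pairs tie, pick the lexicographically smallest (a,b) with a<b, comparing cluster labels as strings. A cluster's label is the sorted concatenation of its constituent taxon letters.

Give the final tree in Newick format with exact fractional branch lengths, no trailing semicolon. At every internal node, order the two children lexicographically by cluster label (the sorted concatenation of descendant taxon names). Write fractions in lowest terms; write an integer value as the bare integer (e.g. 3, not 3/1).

((((((E:1,L:1):2,G:3):17/6,R:35/6):13/6,I:8):3,J:11):41/24,(W:5,Y:5):185/24)

step 1: merge (E,L) at d=2; branch lengths E→1, L→1; new cluster EL
  updated: d(EL,G)=6, d(EL,I)=15, d(EL,J)=18, d(EL,R)=9, d(EL,W)=11, d(EL,Y)=41/2
step 2: merge (EL,G) at d=6; branch lengths EL→2, G→3; new cluster EGL
  updated: d(EGL,I)=43/3, d(EGL,J)=55/3, d(EGL,R)=35/3, d(EGL,W)=56/3, d(EGL,Y)=65/3
step 3: merge (W,Y) at d=10; branch lengths W→5, Y→5; new cluster WY
  updated: d(EGL,WY)=121/6, d(I,WY)=71/2, d(J,WY)=25, d(R,WY)=63/2
step 4: merge (EGL,R) at d=35/3; branch lengths EGL→17/6, R→35/6; new cluster EGLR
  updated: d(EGLR,I)=16, d(EGLR,J)=79/4, d(EGLR,WY)=23
step 5: merge (EGLR,I) at d=16; branch lengths EGLR→13/6, I→8; new cluster EGILR
  updated: d(EGILR,J)=22, d(EGILR,WY)=51/2
step 6: merge (EGILR,J) at d=22; branch lengths EGILR→3, J→11; new cluster EGIJLR
  updated: d(EGIJLR,WY)=305/12
step 7: merge (EGIJLR,WY) at d=305/12; branch lengths EGIJLR→41/24, WY→185/24; new cluster EGIJLRWY
final tree: ((((((E:1,L:1):2,G:3):17/6,R:35/6):13/6,I:8):3,J:11):41/24,(W:5,Y:5):185/24)
total length: 237/4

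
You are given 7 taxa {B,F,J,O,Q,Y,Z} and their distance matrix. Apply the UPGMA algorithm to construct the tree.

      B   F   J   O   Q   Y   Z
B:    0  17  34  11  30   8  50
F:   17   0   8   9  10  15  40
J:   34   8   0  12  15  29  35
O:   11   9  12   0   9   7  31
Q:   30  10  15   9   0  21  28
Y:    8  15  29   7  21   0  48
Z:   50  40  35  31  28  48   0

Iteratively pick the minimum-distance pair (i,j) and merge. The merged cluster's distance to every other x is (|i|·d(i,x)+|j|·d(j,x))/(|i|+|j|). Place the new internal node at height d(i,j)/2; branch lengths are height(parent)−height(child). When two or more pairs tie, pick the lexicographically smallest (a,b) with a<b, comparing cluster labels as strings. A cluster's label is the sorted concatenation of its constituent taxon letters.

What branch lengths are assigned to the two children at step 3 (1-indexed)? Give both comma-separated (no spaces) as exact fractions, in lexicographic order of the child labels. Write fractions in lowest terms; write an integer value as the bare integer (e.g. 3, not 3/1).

19/4,5/4

step 1: merge (O,Y) at d=7; branch lengths O→7/2, Y→7/2; new cluster OY
  updated: d(B,OY)=19/2, d(F,OY)=12, d(J,OY)=41/2, d(OY,Q)=15, d(OY,Z)=79/2
step 2: merge (F,J) at d=8; branch lengths F→4, J→4; new cluster FJ
  updated: d(B,FJ)=51/2, d(FJ,OY)=65/4, d(FJ,Q)=25/2, d(FJ,Z)=75/2
step 3: merge (B,OY) at d=19/2; branch lengths B→19/4, OY→5/4; new cluster BOY
  updated: d(BOY,FJ)=58/3, d(BOY,Q)=20, d(BOY,Z)=43
step 4: merge (FJ,Q) at d=25/2; branch lengths FJ→9/4, Q→25/4; new cluster FJQ
  updated: d(BOY,FJQ)=176/9, d(FJQ,Z)=103/3
step 5: merge (BOY,FJQ) at d=176/9; branch lengths BOY→181/36, FJQ→127/36; new cluster BFJOQY
  updated: d(BFJOQY,Z)=116/3
step 6: merge (BFJOQY,Z) at d=116/3; branch lengths BFJOQY→86/9, Z→58/3; new cluster BFJOQYZ
final tree: (((B:19/4,(O:7/2,Y:7/2):5/4):181/36,((F:4,J:4):9/4,Q:25/4):127/36):86/9,Z:58/3)
total length: 1205/18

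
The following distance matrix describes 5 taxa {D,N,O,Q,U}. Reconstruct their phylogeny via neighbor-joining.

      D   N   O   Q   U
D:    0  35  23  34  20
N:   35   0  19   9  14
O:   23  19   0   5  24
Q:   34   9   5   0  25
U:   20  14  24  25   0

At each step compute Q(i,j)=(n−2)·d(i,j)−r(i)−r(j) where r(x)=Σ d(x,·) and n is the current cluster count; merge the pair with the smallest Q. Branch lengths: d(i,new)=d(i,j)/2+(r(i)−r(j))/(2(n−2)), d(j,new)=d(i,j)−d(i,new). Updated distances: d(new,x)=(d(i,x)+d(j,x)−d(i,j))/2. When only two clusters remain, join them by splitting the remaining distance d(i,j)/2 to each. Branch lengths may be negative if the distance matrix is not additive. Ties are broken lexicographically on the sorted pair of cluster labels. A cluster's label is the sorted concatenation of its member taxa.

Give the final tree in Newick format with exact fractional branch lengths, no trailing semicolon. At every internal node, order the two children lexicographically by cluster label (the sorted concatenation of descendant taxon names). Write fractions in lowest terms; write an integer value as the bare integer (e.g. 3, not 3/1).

((((D:89/6,U:31/6):17/2,N:6):11/2,O:7/2):3/4,Q:3/4)

1. join D+U (d=20, Q=-135) ⇒ DU; edges |D|=89/6, |U|=31/6
  updated: d(DU,N)=29/2, d(DU,O)=27/2, d(DU,Q)=39/2
2. join DU+N (d=29/2, Q=-61) ⇒ DNU; edges |DU|=17/2, |N|=6
  updated: d(DNU,O)=9, d(DNU,Q)=7
3. join DNU+O (d=9, Q=-21) ⇒ DNOU; edges |DNU|=11/2, |O|=7/2
  updated: d(DNOU,Q)=3/2
4. join DNOU+Q (d=3/2) ⇒ DNOQU; edges |DNOU|=3/4, |Q|=3/4
final tree: ((((D:89/6,U:31/6):17/2,N:6):11/2,O:7/2):3/4,Q:3/4)
total length: 45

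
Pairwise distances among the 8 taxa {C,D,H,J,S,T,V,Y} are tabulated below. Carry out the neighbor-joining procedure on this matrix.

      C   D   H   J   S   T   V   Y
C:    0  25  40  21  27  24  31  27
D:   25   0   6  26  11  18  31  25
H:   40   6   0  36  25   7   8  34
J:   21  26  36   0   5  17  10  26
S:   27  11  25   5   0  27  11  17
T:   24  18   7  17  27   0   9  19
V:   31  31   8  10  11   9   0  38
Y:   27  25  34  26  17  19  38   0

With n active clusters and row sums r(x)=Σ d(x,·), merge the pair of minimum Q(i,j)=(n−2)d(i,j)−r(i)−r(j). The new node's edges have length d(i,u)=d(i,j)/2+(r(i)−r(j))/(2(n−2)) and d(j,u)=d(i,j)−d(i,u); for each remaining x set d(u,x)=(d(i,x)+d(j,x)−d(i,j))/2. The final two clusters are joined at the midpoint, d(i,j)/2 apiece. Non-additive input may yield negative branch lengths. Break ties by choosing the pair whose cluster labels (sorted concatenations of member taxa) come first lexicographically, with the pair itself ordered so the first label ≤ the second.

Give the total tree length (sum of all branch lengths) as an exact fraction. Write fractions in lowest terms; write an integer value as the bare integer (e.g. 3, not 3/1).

step 1: merge (D,H) at d=6, Q=-262; branch lengths D→11/6, H→25/6; new cluster DH
  updated: d(C,DH)=59/2, d(DH,J)=28, d(DH,S)=15, d(DH,T)=19/2, d(DH,V)=33/2, d(DH,Y)=53/2
step 2: merge (J,S) at d=5, Q=-184; branch lengths J→3, S→2; new cluster JS
  updated: d(C,JS)=43/2, d(DH,JS)=19, d(JS,T)=39/2, d(JS,V)=8, d(JS,Y)=19
step 3: merge (JS,V) at d=8, Q=-315/2; branch lengths JS→33/16, V→95/16; new cluster JSV
  updated: d(C,JSV)=89/4, d(DH,JSV)=55/4, d(JSV,T)=41/4, d(JSV,Y)=49/2
step 4: merge (C,Y) at d=27, Q=-475/4; branch lengths C→347/24, Y→301/24; new cluster CY
  updated: d(CY,DH)=29/2, d(CY,JSV)=79/8, d(CY,T)=8
step 5: merge (CY,JSV) at d=79/8, Q=-93/2; branch lengths CY→73/16, JSV→85/16; new cluster CJSVY
  updated: d(CJSVY,DH)=147/16, d(CJSVY,T)=67/16
step 6: merge (CJSVY,DH) at d=147/16, Q=-183/8; branch lengths CJSVY→31/16, DH→29/4; new cluster CDHJSVY
  updated: d(CDHJSVY,T)=9/4
step 7: merge (CDHJSVY,T) at d=9/4; branch lengths CDHJSVY→9/8, T→9/8; new cluster CDHJSTVY
final tree: ((((C:347/24,Y:301/24):73/16,((J:3,S:2):33/16,V:95/16):85/16):31/16,(D:11/6,H:25/6):29/4):9/8,T:9/8)
total length: 1077/16

1077/16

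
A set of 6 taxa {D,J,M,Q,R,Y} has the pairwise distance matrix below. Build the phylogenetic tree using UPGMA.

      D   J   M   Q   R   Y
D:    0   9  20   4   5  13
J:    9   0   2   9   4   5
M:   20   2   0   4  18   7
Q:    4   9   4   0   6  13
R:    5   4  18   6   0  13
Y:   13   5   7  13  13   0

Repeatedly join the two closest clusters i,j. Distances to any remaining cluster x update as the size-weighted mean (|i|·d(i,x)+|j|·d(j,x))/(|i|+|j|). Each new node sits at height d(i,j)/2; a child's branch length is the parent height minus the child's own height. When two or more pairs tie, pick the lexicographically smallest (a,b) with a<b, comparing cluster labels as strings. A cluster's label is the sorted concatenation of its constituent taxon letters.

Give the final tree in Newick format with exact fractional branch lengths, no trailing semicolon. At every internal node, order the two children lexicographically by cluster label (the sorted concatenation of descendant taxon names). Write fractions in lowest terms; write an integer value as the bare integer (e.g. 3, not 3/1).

iteration 1: select J,M (d=2); attach at lengths (1, 1); label the merged cluster JM
  updated: d(D,JM)=29/2, d(JM,Q)=13/2, d(JM,R)=11, d(JM,Y)=6
iteration 2: select D,Q (d=4); attach at lengths (2, 2); label the merged cluster DQ
  updated: d(DQ,JM)=21/2, d(DQ,R)=11/2, d(DQ,Y)=13
iteration 3: select DQ,R (d=11/2); attach at lengths (3/4, 11/4); label the merged cluster DQR
  updated: d(DQR,JM)=32/3, d(DQR,Y)=13
iteration 4: select JM,Y (d=6); attach at lengths (2, 3); label the merged cluster JMY
  updated: d(DQR,JMY)=103/9
iteration 5: select DQR,JMY (d=103/9); attach at lengths (107/36, 49/18); label the merged cluster DJMQRY
final tree: (((D:2,Q:2):3/4,R:11/4):107/36,((J:1,M:1):2,Y:3):49/18)
total length: 727/36

(((D:2,Q:2):3/4,R:11/4):107/36,((J:1,M:1):2,Y:3):49/18)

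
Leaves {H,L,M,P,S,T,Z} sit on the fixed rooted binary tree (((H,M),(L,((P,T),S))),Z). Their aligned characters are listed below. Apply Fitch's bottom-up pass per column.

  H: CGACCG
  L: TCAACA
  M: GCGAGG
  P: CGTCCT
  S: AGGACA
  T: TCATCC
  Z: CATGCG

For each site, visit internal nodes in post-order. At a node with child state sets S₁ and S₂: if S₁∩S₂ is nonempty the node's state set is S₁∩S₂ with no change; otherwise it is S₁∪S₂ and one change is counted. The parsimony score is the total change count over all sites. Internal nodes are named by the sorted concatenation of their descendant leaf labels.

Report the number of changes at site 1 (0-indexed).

4

HM@0: {C} ∪ {G} = {C,G} (union, +1)
PT@0: {C} ∪ {T} = {C,T} (union, +1)
PST@0: {C,T} ∪ {A} = {A,C,T} (union, +1)
LPST@0: {T} ∩ {A,C,T} = {T} (intersection, +0)
HLMPST@0: {C,G} ∪ {T} = {C,G,T} (union, +1)
HLMPSTZ@0: {C,G,T} ∩ {C} = {C} (intersection, +0)
HM@1: {G} ∪ {C} = {C,G} (union, +1)
PT@1: {G} ∪ {C} = {C,G} (union, +1)
PST@1: {C,G} ∩ {G} = {G} (intersection, +0)
LPST@1: {C} ∪ {G} = {C,G} (union, +1)
HLMPST@1: {C,G} ∩ {C,G} = {C,G} (intersection, +0)
HLMPSTZ@1: {C,G} ∪ {A} = {A,C,G} (union, +1)
HM@2: {A} ∪ {G} = {A,G} (union, +1)
PT@2: {T} ∪ {A} = {A,T} (union, +1)
PST@2: {A,T} ∪ {G} = {A,G,T} (union, +1)
LPST@2: {A} ∩ {A,G,T} = {A} (intersection, +0)
HLMPST@2: {A,G} ∩ {A} = {A} (intersection, +0)
HLMPSTZ@2: {A} ∪ {T} = {A,T} (union, +1)
HM@3: {C} ∪ {A} = {A,C} (union, +1)
PT@3: {C} ∪ {T} = {C,T} (union, +1)
PST@3: {C,T} ∪ {A} = {A,C,T} (union, +1)
LPST@3: {A} ∩ {A,C,T} = {A} (intersection, +0)
HLMPST@3: {A,C} ∩ {A} = {A} (intersection, +0)
HLMPSTZ@3: {A} ∪ {G} = {A,G} (union, +1)
HM@4: {C} ∪ {G} = {C,G} (union, +1)
PT@4: {C} ∩ {C} = {C} (intersection, +0)
PST@4: {C} ∩ {C} = {C} (intersection, +0)
LPST@4: {C} ∩ {C} = {C} (intersection, +0)
HLMPST@4: {C,G} ∩ {C} = {C} (intersection, +0)
HLMPSTZ@4: {C} ∩ {C} = {C} (intersection, +0)
HM@5: {G} ∩ {G} = {G} (intersection, +0)
PT@5: {T} ∪ {C} = {C,T} (union, +1)
PST@5: {C,T} ∪ {A} = {A,C,T} (union, +1)
LPST@5: {A} ∩ {A,C,T} = {A} (intersection, +0)
HLMPST@5: {G} ∪ {A} = {A,G} (union, +1)
HLMPSTZ@5: {A,G} ∩ {G} = {G} (intersection, +0)
per-site changes: [4, 4, 4, 4, 1, 3]; total = 20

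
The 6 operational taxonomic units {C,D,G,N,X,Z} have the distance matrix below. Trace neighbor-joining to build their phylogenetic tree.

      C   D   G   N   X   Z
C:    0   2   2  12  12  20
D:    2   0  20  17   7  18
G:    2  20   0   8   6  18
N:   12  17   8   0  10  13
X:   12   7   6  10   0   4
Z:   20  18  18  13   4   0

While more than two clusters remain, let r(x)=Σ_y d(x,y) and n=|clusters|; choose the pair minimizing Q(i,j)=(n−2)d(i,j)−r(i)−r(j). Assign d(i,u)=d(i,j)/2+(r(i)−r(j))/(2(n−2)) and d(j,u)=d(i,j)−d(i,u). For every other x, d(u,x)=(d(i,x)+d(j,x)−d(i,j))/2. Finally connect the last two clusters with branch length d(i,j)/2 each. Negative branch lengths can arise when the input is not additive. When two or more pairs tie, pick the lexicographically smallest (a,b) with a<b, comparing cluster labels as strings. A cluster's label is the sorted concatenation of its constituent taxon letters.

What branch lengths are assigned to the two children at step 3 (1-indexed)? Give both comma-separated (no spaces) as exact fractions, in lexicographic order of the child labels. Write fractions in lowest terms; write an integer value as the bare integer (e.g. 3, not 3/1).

53/8,37/8

step 1: merge (C,D) at d=2, Q=-104; branch lengths C→-1, D→3; new cluster CD
  updated: d(CD,G)=10, d(CD,N)=27/2, d(CD,X)=17/2, d(CD,Z)=18
step 2: merge (X,Z) at d=4, Q=-139/2; branch lengths X→-25/12, Z→73/12; new cluster XZ
  updated: d(CD,XZ)=45/4, d(G,XZ)=10, d(N,XZ)=19/2
step 3: merge (CD,XZ) at d=45/4, Q=-43; branch lengths CD→53/8, XZ→37/8; new cluster CDXZ
  updated: d(CDXZ,G)=35/8, d(CDXZ,N)=47/8
step 4: merge (CDXZ,G) at d=35/8, Q=-73/4; branch lengths CDXZ→9/8, G→13/4; new cluster CDGXZ
  updated: d(CDGXZ,N)=19/4
step 5: merge (CDGXZ,N) at d=19/4; branch lengths CDGXZ→19/8, N→19/8; new cluster CDGNXZ
final tree: ((((C:-1,D:3):53/8,(X:-25/12,Z:73/12):37/8):9/8,G:13/4):19/8,N:19/8)
total length: 211/8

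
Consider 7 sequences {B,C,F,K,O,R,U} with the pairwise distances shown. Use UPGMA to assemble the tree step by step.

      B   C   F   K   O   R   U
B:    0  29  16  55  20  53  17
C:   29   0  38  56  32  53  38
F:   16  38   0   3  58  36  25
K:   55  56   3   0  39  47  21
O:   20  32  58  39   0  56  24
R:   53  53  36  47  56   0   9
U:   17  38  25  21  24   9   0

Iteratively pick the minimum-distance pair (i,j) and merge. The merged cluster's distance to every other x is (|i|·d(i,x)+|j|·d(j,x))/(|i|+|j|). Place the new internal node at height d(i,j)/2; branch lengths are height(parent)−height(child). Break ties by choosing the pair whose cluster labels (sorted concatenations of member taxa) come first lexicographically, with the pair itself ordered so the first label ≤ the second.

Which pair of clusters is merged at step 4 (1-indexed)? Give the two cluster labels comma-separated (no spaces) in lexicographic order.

BO,C

iteration 1: select F,K (d=3); attach at lengths (3/2, 3/2); label the merged cluster FK
  updated: d(B,FK)=71/2, d(C,FK)=47, d(FK,O)=97/2, d(FK,R)=83/2, d(FK,U)=23
iteration 2: select R,U (d=9); attach at lengths (9/2, 9/2); label the merged cluster RU
  updated: d(B,RU)=35, d(C,RU)=91/2, d(FK,RU)=129/4, d(O,RU)=40
iteration 3: select B,O (d=20); attach at lengths (10, 10); label the merged cluster BO
  updated: d(BO,C)=61/2, d(BO,FK)=42, d(BO,RU)=75/2
iteration 4: select BO,C (d=61/2); attach at lengths (21/4, 61/4); label the merged cluster BCO
  updated: d(BCO,FK)=131/3, d(BCO,RU)=241/6
iteration 5: select FK,RU (d=129/4); attach at lengths (117/8, 93/8); label the merged cluster FKRU
  updated: d(BCO,FKRU)=503/12
iteration 6: select BCO,FKRU (d=503/12); attach at lengths (137/24, 29/6); label the merged cluster BCFKORU
final tree: (((B:10,O:10):21/4,C:61/4):137/24,((F:3/2,K:3/2):117/8,(R:9/2,U:9/2):93/8):29/6)
total length: 2143/24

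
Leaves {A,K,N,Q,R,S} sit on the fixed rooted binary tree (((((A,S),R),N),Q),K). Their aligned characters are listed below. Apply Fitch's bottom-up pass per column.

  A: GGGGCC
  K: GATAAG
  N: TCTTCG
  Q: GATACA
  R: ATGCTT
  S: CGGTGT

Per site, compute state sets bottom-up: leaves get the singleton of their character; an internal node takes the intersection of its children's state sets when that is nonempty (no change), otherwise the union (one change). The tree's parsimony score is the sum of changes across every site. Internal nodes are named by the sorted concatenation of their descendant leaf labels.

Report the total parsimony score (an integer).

16

site 0, node AS: A={G} ∪ S={C} → {C,G} (+1)
site 0, node ARS: AS={C,G} ∪ R={A} → {A,C,G} (+1)
site 0, node ANRS: ARS={A,C,G} ∪ N={T} → {A,C,G,T} (+1)
site 0, node ANQRS: ANRS={A,C,G,T} ∩ Q={G} → {G} (+0)
site 0, node AKNQRS: ANQRS={G} ∩ K={G} → {G} (+0)
site 1, node AS: A={G} ∩ S={G} → {G} (+0)
site 1, node ARS: AS={G} ∪ R={T} → {G,T} (+1)
site 1, node ANRS: ARS={G,T} ∪ N={C} → {C,G,T} (+1)
site 1, node ANQRS: ANRS={C,G,T} ∪ Q={A} → {A,C,G,T} (+1)
site 1, node AKNQRS: ANQRS={A,C,G,T} ∩ K={A} → {A} (+0)
site 2, node AS: A={G} ∩ S={G} → {G} (+0)
site 2, node ARS: AS={G} ∩ R={G} → {G} (+0)
site 2, node ANRS: ARS={G} ∪ N={T} → {G,T} (+1)
site 2, node ANQRS: ANRS={G,T} ∩ Q={T} → {T} (+0)
site 2, node AKNQRS: ANQRS={T} ∩ K={T} → {T} (+0)
site 3, node AS: A={G} ∪ S={T} → {G,T} (+1)
site 3, node ARS: AS={G,T} ∪ R={C} → {C,G,T} (+1)
site 3, node ANRS: ARS={C,G,T} ∩ N={T} → {T} (+0)
site 3, node ANQRS: ANRS={T} ∪ Q={A} → {A,T} (+1)
site 3, node AKNQRS: ANQRS={A,T} ∩ K={A} → {A} (+0)
site 4, node AS: A={C} ∪ S={G} → {C,G} (+1)
site 4, node ARS: AS={C,G} ∪ R={T} → {C,G,T} (+1)
site 4, node ANRS: ARS={C,G,T} ∩ N={C} → {C} (+0)
site 4, node ANQRS: ANRS={C} ∩ Q={C} → {C} (+0)
site 4, node AKNQRS: ANQRS={C} ∪ K={A} → {A,C} (+1)
site 5, node AS: A={C} ∪ S={T} → {C,T} (+1)
site 5, node ARS: AS={C,T} ∩ R={T} → {T} (+0)
site 5, node ANRS: ARS={T} ∪ N={G} → {G,T} (+1)
site 5, node ANQRS: ANRS={G,T} ∪ Q={A} → {A,G,T} (+1)
site 5, node AKNQRS: ANQRS={A,G,T} ∩ K={G} → {G} (+0)
per-site changes: [3, 3, 1, 3, 3, 3]; total = 16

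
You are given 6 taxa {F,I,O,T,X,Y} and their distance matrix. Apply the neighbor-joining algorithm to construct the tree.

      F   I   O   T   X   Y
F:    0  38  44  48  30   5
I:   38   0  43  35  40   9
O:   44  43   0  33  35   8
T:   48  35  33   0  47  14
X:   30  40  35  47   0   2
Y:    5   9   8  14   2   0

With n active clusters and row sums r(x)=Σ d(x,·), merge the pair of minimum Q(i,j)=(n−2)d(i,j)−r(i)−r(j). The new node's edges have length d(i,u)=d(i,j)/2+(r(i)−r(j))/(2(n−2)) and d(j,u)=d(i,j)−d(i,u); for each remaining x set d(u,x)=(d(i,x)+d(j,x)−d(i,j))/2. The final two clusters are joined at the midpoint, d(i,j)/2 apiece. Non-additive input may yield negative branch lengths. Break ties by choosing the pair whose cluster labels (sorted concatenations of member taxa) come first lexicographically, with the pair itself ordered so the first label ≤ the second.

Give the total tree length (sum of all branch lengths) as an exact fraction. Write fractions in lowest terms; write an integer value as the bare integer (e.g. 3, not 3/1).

iteration 1: select O,T (d=33, Q=-208); attach at lengths (59/4, 73/4); label the merged cluster OT
  updated: d(F,OT)=59/2, d(I,OT)=45/2, d(OT,X)=49/2, d(OT,Y)=-11/2
iteration 2: select I,OT (d=45/2, Q=-113); attach at lengths (53/3, 29/6); label the merged cluster IOT
  updated: d(F,IOT)=45/2, d(IOT,X)=21, d(IOT,Y)=-19/2
iteration 3: select F,X (d=30, Q=-101/2); attach at lengths (129/8, 111/8); label the merged cluster FX
  updated: d(FX,IOT)=27/4, d(FX,Y)=-23/2
iteration 4: select FX,IOT (d=27/4, Q=57/4); attach at lengths (19/8, 35/8); label the merged cluster FIOTX
  updated: d(FIOTX,Y)=-111/8
iteration 5: select FIOTX,Y (d=-111/8); attach at lengths (-111/16, -111/16); label the merged cluster FIOTXY
final tree: (((F:129/8,X:111/8):19/8,(I:53/3,(O:59/4,T:73/4):29/6):35/8):-111/16,Y:-111/16)
total length: 627/8

627/8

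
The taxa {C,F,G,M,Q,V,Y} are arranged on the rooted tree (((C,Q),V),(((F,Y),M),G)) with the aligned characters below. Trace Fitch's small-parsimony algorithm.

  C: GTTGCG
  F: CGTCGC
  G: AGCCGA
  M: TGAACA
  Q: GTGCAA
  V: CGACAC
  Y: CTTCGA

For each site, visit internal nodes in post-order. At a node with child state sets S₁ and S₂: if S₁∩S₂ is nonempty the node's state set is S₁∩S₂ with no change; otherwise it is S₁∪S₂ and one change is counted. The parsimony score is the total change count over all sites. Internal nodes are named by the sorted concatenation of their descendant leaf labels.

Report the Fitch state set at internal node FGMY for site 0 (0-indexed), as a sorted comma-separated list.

site 0, node CQ: C={G} ∩ Q={G} → {G} (+0)
site 0, node CQV: CQ={G} ∪ V={C} → {C,G} (+1)
site 0, node FY: F={C} ∩ Y={C} → {C} (+0)
site 0, node FMY: FY={C} ∪ M={T} → {C,T} (+1)
site 0, node FGMY: FMY={C,T} ∪ G={A} → {A,C,T} (+1)
site 0, node CFGMQVY: CQV={C,G} ∩ FGMY={A,C,T} → {C} (+0)
site 1, node CQ: C={T} ∩ Q={T} → {T} (+0)
site 1, node CQV: CQ={T} ∪ V={G} → {G,T} (+1)
site 1, node FY: F={G} ∪ Y={T} → {G,T} (+1)
site 1, node FMY: FY={G,T} ∩ M={G} → {G} (+0)
site 1, node FGMY: FMY={G} ∩ G={G} → {G} (+0)
site 1, node CFGMQVY: CQV={G,T} ∩ FGMY={G} → {G} (+0)
site 2, node CQ: C={T} ∪ Q={G} → {G,T} (+1)
site 2, node CQV: CQ={G,T} ∪ V={A} → {A,G,T} (+1)
site 2, node FY: F={T} ∩ Y={T} → {T} (+0)
site 2, node FMY: FY={T} ∪ M={A} → {A,T} (+1)
site 2, node FGMY: FMY={A,T} ∪ G={C} → {A,C,T} (+1)
site 2, node CFGMQVY: CQV={A,G,T} ∩ FGMY={A,C,T} → {A,T} (+0)
site 3, node CQ: C={G} ∪ Q={C} → {C,G} (+1)
site 3, node CQV: CQ={C,G} ∩ V={C} → {C} (+0)
site 3, node FY: F={C} ∩ Y={C} → {C} (+0)
site 3, node FMY: FY={C} ∪ M={A} → {A,C} (+1)
site 3, node FGMY: FMY={A,C} ∩ G={C} → {C} (+0)
site 3, node CFGMQVY: CQV={C} ∩ FGMY={C} → {C} (+0)
site 4, node CQ: C={C} ∪ Q={A} → {A,C} (+1)
site 4, node CQV: CQ={A,C} ∩ V={A} → {A} (+0)
site 4, node FY: F={G} ∩ Y={G} → {G} (+0)
site 4, node FMY: FY={G} ∪ M={C} → {C,G} (+1)
site 4, node FGMY: FMY={C,G} ∩ G={G} → {G} (+0)
site 4, node CFGMQVY: CQV={A} ∪ FGMY={G} → {A,G} (+1)
site 5, node CQ: C={G} ∪ Q={A} → {A,G} (+1)
site 5, node CQV: CQ={A,G} ∪ V={C} → {A,C,G} (+1)
site 5, node FY: F={C} ∪ Y={A} → {A,C} (+1)
site 5, node FMY: FY={A,C} ∩ M={A} → {A} (+0)
site 5, node FGMY: FMY={A} ∩ G={A} → {A} (+0)
site 5, node CFGMQVY: CQV={A,C,G} ∩ FGMY={A} → {A} (+0)
per-site changes: [3, 2, 4, 2, 3, 3]; total = 17

A,C,T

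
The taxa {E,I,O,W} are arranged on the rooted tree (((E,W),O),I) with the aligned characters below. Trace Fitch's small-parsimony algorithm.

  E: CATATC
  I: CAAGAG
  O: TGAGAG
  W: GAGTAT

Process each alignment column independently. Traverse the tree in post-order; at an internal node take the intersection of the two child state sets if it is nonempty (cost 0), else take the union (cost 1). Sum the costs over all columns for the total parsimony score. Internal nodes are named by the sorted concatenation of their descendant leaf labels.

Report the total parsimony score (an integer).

10

[col 0] EW: children E:{C}, W:{G} ∪→ {C,G}; cost 1
[col 0] EOW: children EW:{C,G}, O:{T} ∪→ {C,G,T}; cost 1
[col 0] EIOW: children EOW:{C,G,T}, I:{C} ∩→ {C}; cost 0
[col 1] EW: children E:{A}, W:{A} ∩→ {A}; cost 0
[col 1] EOW: children EW:{A}, O:{G} ∪→ {A,G}; cost 1
[col 1] EIOW: children EOW:{A,G}, I:{A} ∩→ {A}; cost 0
[col 2] EW: children E:{T}, W:{G} ∪→ {G,T}; cost 1
[col 2] EOW: children EW:{G,T}, O:{A} ∪→ {A,G,T}; cost 1
[col 2] EIOW: children EOW:{A,G,T}, I:{A} ∩→ {A}; cost 0
[col 3] EW: children E:{A}, W:{T} ∪→ {A,T}; cost 1
[col 3] EOW: children EW:{A,T}, O:{G} ∪→ {A,G,T}; cost 1
[col 3] EIOW: children EOW:{A,G,T}, I:{G} ∩→ {G}; cost 0
[col 4] EW: children E:{T}, W:{A} ∪→ {A,T}; cost 1
[col 4] EOW: children EW:{A,T}, O:{A} ∩→ {A}; cost 0
[col 4] EIOW: children EOW:{A}, I:{A} ∩→ {A}; cost 0
[col 5] EW: children E:{C}, W:{T} ∪→ {C,T}; cost 1
[col 5] EOW: children EW:{C,T}, O:{G} ∪→ {C,G,T}; cost 1
[col 5] EIOW: children EOW:{C,G,T}, I:{G} ∩→ {G}; cost 0
per-site changes: [2, 1, 2, 2, 1, 2]; total = 10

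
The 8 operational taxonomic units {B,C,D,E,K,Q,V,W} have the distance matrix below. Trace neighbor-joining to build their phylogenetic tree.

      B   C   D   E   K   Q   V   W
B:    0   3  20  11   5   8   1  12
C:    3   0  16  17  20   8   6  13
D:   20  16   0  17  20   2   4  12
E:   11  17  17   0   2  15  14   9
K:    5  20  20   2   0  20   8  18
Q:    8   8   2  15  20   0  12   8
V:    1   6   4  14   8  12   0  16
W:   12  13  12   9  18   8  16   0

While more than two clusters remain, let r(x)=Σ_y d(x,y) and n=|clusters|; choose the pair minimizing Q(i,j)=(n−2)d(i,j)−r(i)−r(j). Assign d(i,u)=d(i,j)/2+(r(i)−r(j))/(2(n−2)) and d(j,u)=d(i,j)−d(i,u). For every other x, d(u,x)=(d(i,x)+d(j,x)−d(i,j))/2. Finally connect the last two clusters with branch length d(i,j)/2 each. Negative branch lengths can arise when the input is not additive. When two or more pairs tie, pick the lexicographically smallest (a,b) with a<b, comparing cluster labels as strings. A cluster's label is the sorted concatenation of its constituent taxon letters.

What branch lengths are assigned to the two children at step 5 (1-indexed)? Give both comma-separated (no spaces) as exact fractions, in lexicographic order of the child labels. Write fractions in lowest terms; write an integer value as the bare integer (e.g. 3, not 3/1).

-1,4

1. join E+K (d=2, Q=-166) ⇒ EK; edges |E|=1/3, |K|=5/3
  updated: d(B,EK)=7, d(C,EK)=35/2, d(D,EK)=35/2, d(EK,Q)=33/2, d(EK,V)=10, d(EK,W)=25/2
2. join D+Q (d=2, Q=-116) ⇒ DQ; edges |D|=27/10, |Q|=-7/10
  updated: d(B,DQ)=13, d(C,DQ)=11, d(DQ,EK)=16, d(DQ,V)=7, d(DQ,W)=9
3. join DQ+W (d=9, Q=-165/2) ⇒ DQW; edges |DQ|=59/16, |W|=85/16
  updated: d(B,DQW)=8, d(C,DQW)=15/2, d(DQW,EK)=39/4, d(DQW,V)=7
4. join DQW+EK (d=39/4, Q=-189/4) ⇒ DEKQW; edges |DQW|=23/8, |EK|=55/8
  updated: d(B,DEKQW)=21/8, d(C,DEKQW)=61/8, d(DEKQW,V)=29/8
5. join B+C (d=3, Q=-69/4) ⇒ BC; edges |B|=-1, |C|=4
  updated: d(BC,DEKQW)=29/8, d(BC,V)=2
6. join BC+DEKQW (d=29/8, Q=-37/4) ⇒ BCDEKQW; edges |BC|=1, |DEKQW|=21/8
  updated: d(BCDEKQW,V)=1
7. join BCDEKQW+V (d=1) ⇒ BCDEKQVW; edges |BCDEKQW|=1/2, |V|=1/2
final tree: (((B:-1,C:4):1,(((D:27/10,Q:-7/10):59/16,W:85/16):23/8,(E:1/3,K:5/3):55/8):21/8):1/2,V:1/2)
total length: 243/8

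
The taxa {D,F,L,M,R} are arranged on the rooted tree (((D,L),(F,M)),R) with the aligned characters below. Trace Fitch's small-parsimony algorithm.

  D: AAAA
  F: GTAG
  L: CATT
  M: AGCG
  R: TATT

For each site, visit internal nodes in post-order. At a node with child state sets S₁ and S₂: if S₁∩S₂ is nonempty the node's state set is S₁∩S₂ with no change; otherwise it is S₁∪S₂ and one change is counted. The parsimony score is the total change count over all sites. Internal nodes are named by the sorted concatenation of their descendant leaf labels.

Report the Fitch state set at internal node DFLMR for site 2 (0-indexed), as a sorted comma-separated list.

A,T

site 0, node DL: D={A} ∪ L={C} → {A,C} (+1)
site 0, node FM: F={G} ∪ M={A} → {A,G} (+1)
site 0, node DFLM: DL={A,C} ∩ FM={A,G} → {A} (+0)
site 0, node DFLMR: DFLM={A} ∪ R={T} → {A,T} (+1)
site 1, node DL: D={A} ∩ L={A} → {A} (+0)
site 1, node FM: F={T} ∪ M={G} → {G,T} (+1)
site 1, node DFLM: DL={A} ∪ FM={G,T} → {A,G,T} (+1)
site 1, node DFLMR: DFLM={A,G,T} ∩ R={A} → {A} (+0)
site 2, node DL: D={A} ∪ L={T} → {A,T} (+1)
site 2, node FM: F={A} ∪ M={C} → {A,C} (+1)
site 2, node DFLM: DL={A,T} ∩ FM={A,C} → {A} (+0)
site 2, node DFLMR: DFLM={A} ∪ R={T} → {A,T} (+1)
site 3, node DL: D={A} ∪ L={T} → {A,T} (+1)
site 3, node FM: F={G} ∩ M={G} → {G} (+0)
site 3, node DFLM: DL={A,T} ∪ FM={G} → {A,G,T} (+1)
site 3, node DFLMR: DFLM={A,G,T} ∩ R={T} → {T} (+0)
per-site changes: [3, 2, 3, 2]; total = 10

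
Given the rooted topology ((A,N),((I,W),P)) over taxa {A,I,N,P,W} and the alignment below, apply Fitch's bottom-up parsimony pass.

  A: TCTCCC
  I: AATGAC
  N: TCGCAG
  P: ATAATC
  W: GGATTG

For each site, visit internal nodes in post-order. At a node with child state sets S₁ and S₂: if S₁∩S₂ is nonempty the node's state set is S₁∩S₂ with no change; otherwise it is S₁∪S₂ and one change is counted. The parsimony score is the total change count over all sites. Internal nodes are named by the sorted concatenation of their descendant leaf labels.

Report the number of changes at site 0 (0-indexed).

[col 0] AN: children A:{T}, N:{T} ∩→ {T}; cost 0
[col 0] IW: children I:{A}, W:{G} ∪→ {A,G}; cost 1
[col 0] IPW: children IW:{A,G}, P:{A} ∩→ {A}; cost 0
[col 0] AINPW: children AN:{T}, IPW:{A} ∪→ {A,T}; cost 1
[col 1] AN: children A:{C}, N:{C} ∩→ {C}; cost 0
[col 1] IW: children I:{A}, W:{G} ∪→ {A,G}; cost 1
[col 1] IPW: children IW:{A,G}, P:{T} ∪→ {A,G,T}; cost 1
[col 1] AINPW: children AN:{C}, IPW:{A,G,T} ∪→ {A,C,G,T}; cost 1
[col 2] AN: children A:{T}, N:{G} ∪→ {G,T}; cost 1
[col 2] IW: children I:{T}, W:{A} ∪→ {A,T}; cost 1
[col 2] IPW: children IW:{A,T}, P:{A} ∩→ {A}; cost 0
[col 2] AINPW: children AN:{G,T}, IPW:{A} ∪→ {A,G,T}; cost 1
[col 3] AN: children A:{C}, N:{C} ∩→ {C}; cost 0
[col 3] IW: children I:{G}, W:{T} ∪→ {G,T}; cost 1
[col 3] IPW: children IW:{G,T}, P:{A} ∪→ {A,G,T}; cost 1
[col 3] AINPW: children AN:{C}, IPW:{A,G,T} ∪→ {A,C,G,T}; cost 1
[col 4] AN: children A:{C}, N:{A} ∪→ {A,C}; cost 1
[col 4] IW: children I:{A}, W:{T} ∪→ {A,T}; cost 1
[col 4] IPW: children IW:{A,T}, P:{T} ∩→ {T}; cost 0
[col 4] AINPW: children AN:{A,C}, IPW:{T} ∪→ {A,C,T}; cost 1
[col 5] AN: children A:{C}, N:{G} ∪→ {C,G}; cost 1
[col 5] IW: children I:{C}, W:{G} ∪→ {C,G}; cost 1
[col 5] IPW: children IW:{C,G}, P:{C} ∩→ {C}; cost 0
[col 5] AINPW: children AN:{C,G}, IPW:{C} ∩→ {C}; cost 0
per-site changes: [2, 3, 3, 3, 3, 2]; total = 16

2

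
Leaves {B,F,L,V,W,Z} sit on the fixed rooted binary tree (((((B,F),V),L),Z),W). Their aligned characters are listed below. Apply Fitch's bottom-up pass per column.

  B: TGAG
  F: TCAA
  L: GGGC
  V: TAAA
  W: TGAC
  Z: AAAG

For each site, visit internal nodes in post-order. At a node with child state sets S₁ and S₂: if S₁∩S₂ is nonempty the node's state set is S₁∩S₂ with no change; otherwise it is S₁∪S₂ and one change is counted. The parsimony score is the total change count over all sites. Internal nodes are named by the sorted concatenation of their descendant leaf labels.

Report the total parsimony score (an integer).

site 0, node BF: B={T} ∩ F={T} → {T} (+0)
site 0, node BFV: BF={T} ∩ V={T} → {T} (+0)
site 0, node BFLV: BFV={T} ∪ L={G} → {G,T} (+1)
site 0, node BFLVZ: BFLV={G,T} ∪ Z={A} → {A,G,T} (+1)
site 0, node BFLVWZ: BFLVZ={A,G,T} ∩ W={T} → {T} (+0)
site 1, node BF: B={G} ∪ F={C} → {C,G} (+1)
site 1, node BFV: BF={C,G} ∪ V={A} → {A,C,G} (+1)
site 1, node BFLV: BFV={A,C,G} ∩ L={G} → {G} (+0)
site 1, node BFLVZ: BFLV={G} ∪ Z={A} → {A,G} (+1)
site 1, node BFLVWZ: BFLVZ={A,G} ∩ W={G} → {G} (+0)
site 2, node BF: B={A} ∩ F={A} → {A} (+0)
site 2, node BFV: BF={A} ∩ V={A} → {A} (+0)
site 2, node BFLV: BFV={A} ∪ L={G} → {A,G} (+1)
site 2, node BFLVZ: BFLV={A,G} ∩ Z={A} → {A} (+0)
site 2, node BFLVWZ: BFLVZ={A} ∩ W={A} → {A} (+0)
site 3, node BF: B={G} ∪ F={A} → {A,G} (+1)
site 3, node BFV: BF={A,G} ∩ V={A} → {A} (+0)
site 3, node BFLV: BFV={A} ∪ L={C} → {A,C} (+1)
site 3, node BFLVZ: BFLV={A,C} ∪ Z={G} → {A,C,G} (+1)
site 3, node BFLVWZ: BFLVZ={A,C,G} ∩ W={C} → {C} (+0)
per-site changes: [2, 3, 1, 3]; total = 9

9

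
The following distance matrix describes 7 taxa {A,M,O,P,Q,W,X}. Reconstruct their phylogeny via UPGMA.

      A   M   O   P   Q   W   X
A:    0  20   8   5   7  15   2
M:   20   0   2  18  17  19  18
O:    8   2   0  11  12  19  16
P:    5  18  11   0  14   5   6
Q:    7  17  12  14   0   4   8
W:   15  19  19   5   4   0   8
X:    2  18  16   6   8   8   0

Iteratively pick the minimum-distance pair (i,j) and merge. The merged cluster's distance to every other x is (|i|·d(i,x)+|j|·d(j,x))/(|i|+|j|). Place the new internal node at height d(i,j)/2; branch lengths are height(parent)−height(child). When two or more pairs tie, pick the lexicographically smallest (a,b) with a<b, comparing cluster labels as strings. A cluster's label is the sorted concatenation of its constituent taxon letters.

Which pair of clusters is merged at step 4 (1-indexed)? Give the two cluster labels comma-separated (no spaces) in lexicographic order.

AX,P

1. join A+X (d=2) ⇒ AX; edges |A|=1, |X|=1
  updated: d(AX,M)=19, d(AX,O)=12, d(AX,P)=11/2, d(AX,Q)=15/2, d(AX,W)=23/2
2. join M+O (d=2) ⇒ MO; edges |M|=1, |O|=1
  updated: d(AX,MO)=31/2, d(MO,P)=29/2, d(MO,Q)=29/2, d(MO,W)=19
3. join Q+W (d=4) ⇒ QW; edges |Q|=2, |W|=2
  updated: d(AX,QW)=19/2, d(MO,QW)=67/4, d(P,QW)=19/2
4. join AX+P (d=11/2) ⇒ APX; edges |AX|=7/4, |P|=11/4
  updated: d(APX,MO)=91/6, d(APX,QW)=19/2
5. join APX+QW (d=19/2) ⇒ APQWX; edges |APX|=2, |QW|=11/4
  updated: d(APQWX,MO)=79/5
6. join APQWX+MO (d=79/5) ⇒ AMOPQWX; edges |APQWX|=63/20, |MO|=69/10
final tree: ((((A:1,X:1):7/4,P:11/4):2,(Q:2,W:2):11/4):63/20,(M:1,O:1):69/10)
total length: 273/10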